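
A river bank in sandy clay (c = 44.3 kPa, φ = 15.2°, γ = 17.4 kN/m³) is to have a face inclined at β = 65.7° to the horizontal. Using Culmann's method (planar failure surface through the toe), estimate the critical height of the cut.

H_c = 24.61 m

Culmann's analysis gives the critical failure plane at α_cr = (β + φ)/2 = (65.7 + 15.2)/2 = 40.5°, and the critical height
H_c = (4c/γ) · sinβ cosφ / [1 − cos(β − φ)]
    = (4·44.3/17.4) · sin65.7°·cos15.2° / [1 − cos(50.5°)]
    = 10.184 · 0.9114·0.9650 / [1 − 0.6361]
    = 10.184 · 0.8795 / 0.3639
    = 24.61 m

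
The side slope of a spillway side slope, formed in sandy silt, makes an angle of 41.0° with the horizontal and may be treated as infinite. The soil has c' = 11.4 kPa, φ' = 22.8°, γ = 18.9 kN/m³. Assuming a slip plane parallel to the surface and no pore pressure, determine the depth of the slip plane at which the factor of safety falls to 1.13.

z = 1.88 m

Setting FS = 1.13 in FS = [c' + γz cos²β tanφ'] / [γz sinβ cosβ] and solving for z:
z = c' / [γ cosβ (FS·sinβ − cosβ·tanφ')]
  = 11.4 / [18.9·cos41.0°·(1.13·sin41.0° − cos41.0°·tan22.8°)]
  = 11.4 / [18.9·0.7547·(1.13·0.6561 − 0.7547·0.4204)]
  = 11.4 / 6.0493 = 1.885 m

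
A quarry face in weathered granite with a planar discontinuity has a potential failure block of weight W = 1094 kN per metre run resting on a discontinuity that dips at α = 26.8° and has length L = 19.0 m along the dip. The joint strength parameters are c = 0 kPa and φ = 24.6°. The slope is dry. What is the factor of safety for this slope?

FS = 0.91

Resolving the block weight along and normal to the plane and applying the Mohr–Coulomb strength on the joint:
N' = W cosα = 1094·cos26.8° = 976.5 kN/m
Driving force T = W sinα = 1094·sin26.8° = 493.3 kN/m
Resisting force R = c·L + N'·tanφ = 0·19.0 + 976.5·tan24.6° = 0.0 + 447.1 = 447.1 kN/m
FS = R / T = 447.1 / 493.3 = 0.906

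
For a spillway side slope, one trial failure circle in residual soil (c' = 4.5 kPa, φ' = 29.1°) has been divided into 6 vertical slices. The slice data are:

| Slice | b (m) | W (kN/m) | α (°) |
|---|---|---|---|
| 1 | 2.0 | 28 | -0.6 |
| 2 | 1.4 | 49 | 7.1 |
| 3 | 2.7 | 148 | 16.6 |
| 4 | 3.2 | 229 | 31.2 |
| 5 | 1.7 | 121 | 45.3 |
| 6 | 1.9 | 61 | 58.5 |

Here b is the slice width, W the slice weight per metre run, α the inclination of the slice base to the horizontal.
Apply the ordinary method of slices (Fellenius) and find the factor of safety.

FS = 1.21

Ordinary method of slices: FS = Σ[c'·Δl_i + (W_i cosα_i)·tanφ'] / Σ W_i sinα_i, with Δl_i = b_i / cosα_i.
Slice 1: Δl = 2.0/cos(-0.6°) = 2.000 m; N'_1 = 28·cos(-0.6°) = 28.0; c'Δl = 9.00; W sinα = -0.3
Slice 2: Δl = 1.4/cos7.1° = 1.411 m; N'_2 = 49·cos7.1° = 48.6; c'Δl = 6.35; W sinα = 6.1
Slice 3: Δl = 2.7/cos16.6° = 2.817 m; N'_3 = 148·cos16.6° = 141.8; c'Δl = 12.68; W sinα = 42.3
Slice 4: Δl = 3.2/cos31.2° = 3.741 m; N'_4 = 229·cos31.2° = 195.9; c'Δl = 16.83; W sinα = 118.6
Slice 5: Δl = 1.7/cos45.3° = 2.417 m; N'_5 = 121·cos45.3° = 85.1; c'Δl = 10.88; W sinα = 86.0
Slice 6: Δl = 1.9/cos58.5° = 3.636 m; N'_6 = 61·cos58.5° = 31.9; c'Δl = 16.36; W sinα = 52.0
Σc'Δl = 72.1 kN/m; ΣN' = 531.3 kN/m; ΣW sinα = 304.7 kN/m
Resisting = 72.1 + 531.3·tan29.1° = 72.1 + 295.7 = 367.8 kN/m
FS = 367.8 / 304.7 = 1.207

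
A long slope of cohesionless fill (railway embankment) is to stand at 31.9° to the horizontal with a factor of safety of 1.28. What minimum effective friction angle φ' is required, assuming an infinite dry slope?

FS = tanφ'/tanβ ⇒ tanφ' = FS · tanβ = 1.28 · tan31.9° = 0.7967
φ' = arctan(0.7967) = 38.55°

φ' = 38.5°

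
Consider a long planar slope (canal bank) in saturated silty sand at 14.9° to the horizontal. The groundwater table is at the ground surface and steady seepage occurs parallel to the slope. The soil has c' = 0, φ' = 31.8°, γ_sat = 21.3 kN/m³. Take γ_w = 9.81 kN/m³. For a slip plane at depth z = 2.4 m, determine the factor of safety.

FS = 1.26

With seepage parallel to the slope and the water table at the surface, the effective normal stress on the slip plane uses the buoyant unit weight γ' = γ_sat − γ_w while the driving shear stress uses γ_sat:
FS = [c' + γ' z cos²β tanφ'] / [γ_sat z sinβ cosβ]
(For c' = 0 this reduces to FS = (γ'/γ_sat)·tanφ'/tanβ.)
γ' = 21.3 − 9.81 = 11.49 kN/m³
Numerator = 0.0 + 11.49·2.4·cos²14.9°·tan31.8° = 0.0 + 11.49·2.4·0.9339·0.6200 = 15.967 kPa
Denominator = 21.3·2.4·sin14.9°·cos14.9° = 21.3·2.4·0.2571·0.9664 = 12.703 kPa
FS = 15.967 / 12.703 = 1.257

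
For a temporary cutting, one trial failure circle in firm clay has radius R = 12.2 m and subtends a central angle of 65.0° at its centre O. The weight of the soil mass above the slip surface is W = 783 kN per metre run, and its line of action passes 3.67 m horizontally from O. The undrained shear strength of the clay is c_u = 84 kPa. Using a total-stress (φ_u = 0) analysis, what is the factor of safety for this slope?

Taking moments about the centre O, the resisting moment is provided by the undrained shear strength acting along the arc:
Arc length L_a = R·θ = 12.2·(65.0°·π/180) = 12.2·1.1345 = 13.84 m
M_R = c_u·L_a·R = 84·13.84·12.2 = 14183.7 kN·m/m
M_D = W·d = 783·3.67 = 2873.6 kN·m/m
FS = M_R / M_D = 14183.7 / 2873.6 = 4.936

FS = 4.94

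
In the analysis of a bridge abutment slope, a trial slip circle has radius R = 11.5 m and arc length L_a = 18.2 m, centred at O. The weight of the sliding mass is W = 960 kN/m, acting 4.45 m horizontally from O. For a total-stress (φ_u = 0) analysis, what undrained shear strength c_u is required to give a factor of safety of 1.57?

FS = c_u·L_a·R / (W·d), so c_u = FS·W·d / (L_a·R).
c_u = 1.57·960·4.45 / (18.20·11.5) = 6707.0 / 209.30 = 32.05 kPa

c_u = 32.0 kPa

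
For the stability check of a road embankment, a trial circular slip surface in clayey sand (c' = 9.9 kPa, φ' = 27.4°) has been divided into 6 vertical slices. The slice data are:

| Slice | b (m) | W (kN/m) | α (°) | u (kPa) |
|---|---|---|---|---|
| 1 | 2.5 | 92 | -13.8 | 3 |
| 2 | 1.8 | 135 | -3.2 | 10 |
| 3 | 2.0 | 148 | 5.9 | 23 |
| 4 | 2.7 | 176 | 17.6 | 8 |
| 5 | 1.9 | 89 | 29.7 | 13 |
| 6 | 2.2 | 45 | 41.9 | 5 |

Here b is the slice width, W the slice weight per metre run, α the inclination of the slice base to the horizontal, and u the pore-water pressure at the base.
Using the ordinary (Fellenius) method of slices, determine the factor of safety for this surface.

FS = 3.60

Ordinary method of slices: FS = Σ[c'·Δl_i + (W_i cosα_i − u_i·Δl_i)·tanφ'] / Σ W_i sinα_i, with Δl_i = b_i / cosα_i.
Slice 1: Δl = 2.5/cos(-13.8°) = 2.574 m; N'_1 = 92·cos(-13.8°) − 3·2.574 = 81.6; c'Δl = 25.49; W sinα = -21.9
Slice 2: Δl = 1.8/cos(-3.2°) = 1.803 m; N'_2 = 135·cos(-3.2°) − 10·1.803 = 116.8; c'Δl = 17.85; W sinα = -7.5
Slice 3: Δl = 2.0/cos5.9° = 2.011 m; N'_3 = 148·cos5.9° − 23·2.011 = 101.0; c'Δl = 19.91; W sinα = 15.2
Slice 4: Δl = 2.7/cos17.6° = 2.833 m; N'_4 = 176·cos17.6° − 8·2.833 = 145.1; c'Δl = 28.04; W sinα = 53.2
Slice 5: Δl = 1.9/cos29.7° = 2.187 m; N'_5 = 89·cos29.7° − 13·2.187 = 48.9; c'Δl = 21.65; W sinα = 44.1
Slice 6: Δl = 2.2/cos41.9° = 2.956 m; N'_6 = 45·cos41.9° − 5·2.956 = 18.7; c'Δl = 29.26; W sinα = 30.1
Σc'Δl = 142.2 kN/m; ΣN' = 512.0 kN/m; ΣW sinα = 113.1 kN/m
Resisting = 142.2 + 512.0·tan27.4° = 142.2 + 265.4 = 407.6 kN/m
FS = 407.6 / 113.1 = 3.604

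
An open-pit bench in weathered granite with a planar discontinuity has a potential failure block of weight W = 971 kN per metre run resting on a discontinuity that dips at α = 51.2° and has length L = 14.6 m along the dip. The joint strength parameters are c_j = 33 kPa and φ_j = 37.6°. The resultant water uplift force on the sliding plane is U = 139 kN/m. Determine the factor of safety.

FS = 1.11

Resolving the block weight along and normal to the plane and applying the Mohr–Coulomb strength on the joint:
N' = W cosα − U = 971·cos51.2° − 139 = 469.4 kN/m
Driving force T = W sinα = 971·sin51.2° = 756.7 kN/m
Resisting force R = c_j·L + N'·tanφ_j = 33·14.6 + 469.4·tan37.6° = 481.8 + 361.5 = 843.3 kN/m
FS = R / T = 843.3 / 756.7 = 1.114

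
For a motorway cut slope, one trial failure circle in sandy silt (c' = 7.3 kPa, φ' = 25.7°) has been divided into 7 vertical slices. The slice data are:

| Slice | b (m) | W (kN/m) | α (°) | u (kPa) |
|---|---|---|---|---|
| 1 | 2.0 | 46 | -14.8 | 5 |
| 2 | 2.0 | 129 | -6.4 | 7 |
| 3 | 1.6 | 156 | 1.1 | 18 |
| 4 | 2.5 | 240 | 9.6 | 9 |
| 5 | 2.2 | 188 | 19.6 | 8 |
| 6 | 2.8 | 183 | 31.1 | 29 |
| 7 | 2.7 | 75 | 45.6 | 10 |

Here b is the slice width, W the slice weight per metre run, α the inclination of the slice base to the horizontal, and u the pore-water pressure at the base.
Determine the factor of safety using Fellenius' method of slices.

Ordinary method of slices: FS = Σ[c'·Δl_i + (W_i cosα_i − u_i·Δl_i)·tanφ'] / Σ W_i sinα_i, with Δl_i = b_i / cosα_i.
Slice 1: Δl = 2.0/cos(-14.8°) = 2.069 m; N'_1 = 46·cos(-14.8°) − 5·2.069 = 34.1; c'Δl = 15.10; W sinα = -11.8
Slice 2: Δl = 2.0/cos(-6.4°) = 2.013 m; N'_2 = 129·cos(-6.4°) − 7·2.013 = 114.1; c'Δl = 14.69; W sinα = -14.4
Slice 3: Δl = 1.6/cos1.1° = 1.600 m; N'_3 = 156·cos1.1° − 18·1.600 = 127.2; c'Δl = 11.68; W sinα = 3.0
Slice 4: Δl = 2.5/cos9.6° = 2.536 m; N'_4 = 240·cos9.6° − 9·2.536 = 213.8; c'Δl = 18.51; W sinα = 40.0
Slice 5: Δl = 2.2/cos19.6° = 2.335 m; N'_5 = 188·cos19.6° − 8·2.335 = 158.4; c'Δl = 17.05; W sinα = 63.1
Slice 6: Δl = 2.8/cos31.1° = 3.270 m; N'_6 = 183·cos31.1° − 29·3.270 = 61.9; c'Δl = 23.87; W sinα = 94.5
Slice 7: Δl = 2.7/cos45.6° = 3.859 m; N'_7 = 75·cos45.6° − 10·3.859 = 13.9; c'Δl = 28.17; W sinα = 53.6
Σc'Δl = 129.1 kN/m; ΣN' = 723.4 kN/m; ΣW sinα = 228.1 kN/m
Resisting = 129.1 + 723.4·tan25.7° = 129.1 + 348.1 = 477.2 kN/m
FS = 477.2 / 228.1 = 2.092

FS = 2.09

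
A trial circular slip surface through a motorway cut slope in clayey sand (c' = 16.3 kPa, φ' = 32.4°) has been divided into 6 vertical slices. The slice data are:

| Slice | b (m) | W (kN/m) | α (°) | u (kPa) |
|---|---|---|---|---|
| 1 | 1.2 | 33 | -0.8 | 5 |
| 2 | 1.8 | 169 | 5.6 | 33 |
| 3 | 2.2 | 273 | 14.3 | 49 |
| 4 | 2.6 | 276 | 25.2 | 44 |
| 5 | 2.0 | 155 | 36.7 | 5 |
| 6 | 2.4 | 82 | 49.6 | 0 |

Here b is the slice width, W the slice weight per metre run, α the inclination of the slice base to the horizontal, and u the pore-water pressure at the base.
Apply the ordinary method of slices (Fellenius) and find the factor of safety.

FS = 1.69

Ordinary method of slices: FS = Σ[c'·Δl_i + (W_i cosα_i − u_i·Δl_i)·tanφ'] / Σ W_i sinα_i, with Δl_i = b_i / cosα_i.
Slice 1: Δl = 1.2/cos(-0.8°) = 1.200 m; N'_1 = 33·cos(-0.8°) − 5·1.200 = 27.0; c'Δl = 19.56; W sinα = -0.5
Slice 2: Δl = 1.8/cos5.6° = 1.809 m; N'_2 = 169·cos5.6° − 33·1.809 = 108.5; c'Δl = 29.48; W sinα = 16.5
Slice 3: Δl = 2.2/cos14.3° = 2.270 m; N'_3 = 273·cos14.3° − 49·2.270 = 153.3; c'Δl = 37.01; W sinα = 67.4
Slice 4: Δl = 2.6/cos25.2° = 2.873 m; N'_4 = 276·cos25.2° − 44·2.873 = 123.3; c'Δl = 46.84; W sinα = 117.5
Slice 5: Δl = 2.0/cos36.7° = 2.494 m; N'_5 = 155·cos36.7° − 5·2.494 = 111.8; c'Δl = 40.66; W sinα = 92.6
Slice 6: Δl = 2.4/cos49.6° = 3.703 m; N'_6 = 82·cos49.6° − 0·3.703 = 53.1; c'Δl = 60.36; W sinα = 62.4
Σc'Δl = 233.9 kN/m; ΣN' = 577.0 kN/m; ΣW sinα = 356.1 kN/m
Resisting = 233.9 + 577.0·tan32.4° = 233.9 + 366.2 = 600.1 kN/m
FS = 600.1 / 356.1 = 1.685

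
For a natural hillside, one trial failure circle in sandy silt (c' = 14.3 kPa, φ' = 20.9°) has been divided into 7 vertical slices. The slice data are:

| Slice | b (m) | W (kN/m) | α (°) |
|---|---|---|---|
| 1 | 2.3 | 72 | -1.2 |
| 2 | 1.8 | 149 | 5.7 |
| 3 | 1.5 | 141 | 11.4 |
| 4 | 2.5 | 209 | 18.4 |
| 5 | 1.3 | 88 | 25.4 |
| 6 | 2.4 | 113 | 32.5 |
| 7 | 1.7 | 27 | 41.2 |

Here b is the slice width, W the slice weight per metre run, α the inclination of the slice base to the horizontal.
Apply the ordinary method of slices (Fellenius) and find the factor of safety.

Ordinary method of slices: FS = Σ[c'·Δl_i + (W_i cosα_i)·tanφ'] / Σ W_i sinα_i, with Δl_i = b_i / cosα_i.
Slice 1: Δl = 2.3/cos(-1.2°) = 2.301 m; N'_1 = 72·cos(-1.2°) = 72.0; c'Δl = 32.90; W sinα = -1.5
Slice 2: Δl = 1.8/cos5.7° = 1.809 m; N'_2 = 149·cos5.7° = 148.3; c'Δl = 25.87; W sinα = 14.8
Slice 3: Δl = 1.5/cos11.4° = 1.530 m; N'_3 = 141·cos11.4° = 138.2; c'Δl = 21.88; W sinα = 27.9
Slice 4: Δl = 2.5/cos18.4° = 2.635 m; N'_4 = 209·cos18.4° = 198.3; c'Δl = 37.68; W sinα = 66.0
Slice 5: Δl = 1.3/cos25.4° = 1.439 m; N'_5 = 88·cos25.4° = 79.5; c'Δl = 20.58; W sinα = 37.7
Slice 6: Δl = 2.4/cos32.5° = 2.846 m; N'_6 = 113·cos32.5° = 95.3; c'Δl = 40.69; W sinα = 60.7
Slice 7: Δl = 1.7/cos41.2° = 2.259 m; N'_7 = 27·cos41.2° = 20.3; c'Δl = 32.31; W sinα = 17.8
Σc'Δl = 211.9 kN/m; ΣN' = 751.9 kN/m; ΣW sinα = 223.4 kN/m
Resisting = 211.9 + 751.9·tan20.9° = 211.9 + 287.1 = 499.0 kN/m
FS = 499.0 / 223.4 = 2.234

FS = 2.23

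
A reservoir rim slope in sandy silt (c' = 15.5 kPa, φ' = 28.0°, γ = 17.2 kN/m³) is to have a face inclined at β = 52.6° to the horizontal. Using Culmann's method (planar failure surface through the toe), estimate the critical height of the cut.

Culmann's analysis gives the critical failure plane at α_cr = (β + φ')/2 = (52.6 + 28.0)/2 = 40.3°, and the critical height
H_c = (4c'/γ) · sinβ cosφ' / [1 − cos(β − φ')]
    = (4·15.5/17.2) · sin52.6°·cos28.0° / [1 − cos(24.6°)]
    = 3.605 · 0.7944·0.8829 / [1 − 0.9092]
    = 3.605 · 0.7014 / 0.0908
    = 27.86 m

H_c = 27.86 m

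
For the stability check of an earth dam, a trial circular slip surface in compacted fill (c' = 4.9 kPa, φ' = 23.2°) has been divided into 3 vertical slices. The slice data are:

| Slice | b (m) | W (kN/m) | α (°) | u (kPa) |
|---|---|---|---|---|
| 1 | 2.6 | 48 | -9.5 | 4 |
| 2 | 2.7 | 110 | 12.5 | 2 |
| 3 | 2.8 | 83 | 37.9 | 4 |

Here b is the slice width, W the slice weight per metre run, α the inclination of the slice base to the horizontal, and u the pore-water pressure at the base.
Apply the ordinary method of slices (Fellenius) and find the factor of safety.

FS = 1.87

Ordinary method of slices: FS = Σ[c'·Δl_i + (W_i cosα_i − u_i·Δl_i)·tanφ'] / Σ W_i sinα_i, with Δl_i = b_i / cosα_i.
Slice 1: Δl = 2.6/cos(-9.5°) = 2.636 m; N'_1 = 48·cos(-9.5°) − 4·2.636 = 36.8; c'Δl = 12.92; W sinα = -7.9
Slice 2: Δl = 2.7/cos12.5° = 2.766 m; N'_2 = 110·cos12.5° − 2·2.766 = 101.9; c'Δl = 13.55; W sinα = 23.8
Slice 3: Δl = 2.8/cos37.9° = 3.548 m; N'_3 = 83·cos37.9° − 4·3.548 = 51.3; c'Δl = 17.39; W sinα = 51.0
Σc'Δl = 43.9 kN/m; ΣN' = 190.0 kN/m; ΣW sinα = 66.9 kN/m
Resisting = 43.9 + 190.0·tan23.2° = 43.9 + 81.4 = 125.3 kN/m
FS = 125.3 / 66.9 = 1.873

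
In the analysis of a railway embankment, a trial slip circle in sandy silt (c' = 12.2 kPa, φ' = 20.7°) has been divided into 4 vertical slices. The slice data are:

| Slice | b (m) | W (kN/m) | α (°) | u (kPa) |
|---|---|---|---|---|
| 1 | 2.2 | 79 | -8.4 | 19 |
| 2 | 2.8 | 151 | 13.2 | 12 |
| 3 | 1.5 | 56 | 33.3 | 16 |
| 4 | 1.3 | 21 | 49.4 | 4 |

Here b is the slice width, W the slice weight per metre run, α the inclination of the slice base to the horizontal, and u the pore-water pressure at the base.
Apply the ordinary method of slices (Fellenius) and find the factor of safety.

Ordinary method of slices: FS = Σ[c'·Δl_i + (W_i cosα_i − u_i·Δl_i)·tanφ'] / Σ W_i sinα_i, with Δl_i = b_i / cosα_i.
Slice 1: Δl = 2.2/cos(-8.4°) = 2.224 m; N'_1 = 79·cos(-8.4°) − 19·2.224 = 35.9; c'Δl = 27.13; W sinα = -11.5
Slice 2: Δl = 2.8/cos13.2° = 2.876 m; N'_2 = 151·cos13.2° − 12·2.876 = 112.5; c'Δl = 35.09; W sinα = 34.5
Slice 3: Δl = 1.5/cos33.3° = 1.795 m; N'_3 = 56·cos33.3° − 16·1.795 = 18.1; c'Δl = 21.89; W sinα = 30.7
Slice 4: Δl = 1.3/cos49.4° = 1.998 m; N'_4 = 21·cos49.4° − 4·1.998 = 5.7; c'Δl = 24.37; W sinα = 15.9
Σc'Δl = 108.5 kN/m; ΣN' = 172.2 kN/m; ΣW sinα = 69.6 kN/m
Resisting = 108.5 + 172.2·tan20.7° = 108.5 + 65.1 = 173.5 kN/m
FS = 173.5 / 69.6 = 2.492

FS = 2.49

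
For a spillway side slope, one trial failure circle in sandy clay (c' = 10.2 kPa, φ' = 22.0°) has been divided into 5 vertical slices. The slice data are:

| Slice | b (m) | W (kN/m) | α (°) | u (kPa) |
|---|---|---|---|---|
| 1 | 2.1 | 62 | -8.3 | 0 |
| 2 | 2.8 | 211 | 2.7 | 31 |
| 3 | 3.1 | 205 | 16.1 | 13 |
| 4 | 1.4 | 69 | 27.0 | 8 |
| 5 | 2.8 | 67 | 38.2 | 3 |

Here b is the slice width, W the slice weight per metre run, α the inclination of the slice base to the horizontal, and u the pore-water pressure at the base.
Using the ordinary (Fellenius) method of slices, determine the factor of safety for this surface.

Ordinary method of slices: FS = Σ[c'·Δl_i + (W_i cosα_i − u_i·Δl_i)·tanφ'] / Σ W_i sinα_i, with Δl_i = b_i / cosα_i.
Slice 1: Δl = 2.1/cos(-8.3°) = 2.122 m; N'_1 = 62·cos(-8.3°) − 0·2.122 = 61.4; c'Δl = 21.65; W sinα = -9.0
Slice 2: Δl = 2.8/cos2.7° = 2.803 m; N'_2 = 211·cos2.7° − 31·2.803 = 123.9; c'Δl = 28.59; W sinα = 9.9
Slice 3: Δl = 3.1/cos16.1° = 3.227 m; N'_3 = 205·cos16.1° − 13·3.227 = 155.0; c'Δl = 32.91; W sinα = 56.8
Slice 4: Δl = 1.4/cos27.0° = 1.571 m; N'_4 = 69·cos27.0° − 8·1.571 = 48.9; c'Δl = 16.03; W sinα = 31.3
Slice 5: Δl = 2.8/cos38.2° = 3.563 m; N'_5 = 67·cos38.2° − 3·3.563 = 42.0; c'Δl = 36.34; W sinα = 41.4
Σc'Δl = 135.5 kN/m; ΣN' = 431.1 kN/m; ΣW sinα = 130.6 kN/m
Resisting = 135.5 + 431.1·tan22.0° = 135.5 + 174.2 = 309.7 kN/m
FS = 309.7 / 130.6 = 2.371

FS = 2.37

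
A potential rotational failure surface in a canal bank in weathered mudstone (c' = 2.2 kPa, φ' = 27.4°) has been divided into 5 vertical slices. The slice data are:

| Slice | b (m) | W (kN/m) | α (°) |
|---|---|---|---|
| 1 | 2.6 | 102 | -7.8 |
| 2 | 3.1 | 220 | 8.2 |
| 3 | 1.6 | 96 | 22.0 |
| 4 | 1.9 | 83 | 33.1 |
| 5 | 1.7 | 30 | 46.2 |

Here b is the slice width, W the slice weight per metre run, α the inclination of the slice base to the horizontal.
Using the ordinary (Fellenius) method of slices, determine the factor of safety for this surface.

FS = 2.37

Ordinary method of slices: FS = Σ[c'·Δl_i + (W_i cosα_i)·tanφ'] / Σ W_i sinα_i, with Δl_i = b_i / cosα_i.
Slice 1: Δl = 2.6/cos(-7.8°) = 2.624 m; N'_1 = 102·cos(-7.8°) = 101.1; c'Δl = 5.77; W sinα = -13.8
Slice 2: Δl = 3.1/cos8.2° = 3.132 m; N'_2 = 220·cos8.2° = 217.8; c'Δl = 6.89; W sinα = 31.4
Slice 3: Δl = 1.6/cos22.0° = 1.726 m; N'_3 = 96·cos22.0° = 89.0; c'Δl = 3.80; W sinα = 36.0
Slice 4: Δl = 1.9/cos33.1° = 2.268 m; N'_4 = 83·cos33.1° = 69.5; c'Δl = 4.99; W sinα = 45.3
Slice 5: Δl = 1.7/cos46.2° = 2.456 m; N'_5 = 30·cos46.2° = 20.8; c'Δl = 5.40; W sinα = 21.7
Σc'Δl = 26.9 kN/m; ΣN' = 498.1 kN/m; ΣW sinα = 120.5 kN/m
Resisting = 26.9 + 498.1·tan27.4° = 26.9 + 258.2 = 285.1 kN/m
FS = 285.1 / 120.5 = 2.366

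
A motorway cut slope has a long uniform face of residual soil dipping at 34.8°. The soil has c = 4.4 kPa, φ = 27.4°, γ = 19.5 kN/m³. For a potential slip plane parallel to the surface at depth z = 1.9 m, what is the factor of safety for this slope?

For an infinite slope with a slip plane parallel to the surface (no pore pressure): FS = [c + γz cos²β tanφ] / [γz sinβ cosβ].
γz = 19.5·1.9 = 37.05 kN/m²
Numerator = 4.4 + 37.05·cos²34.8°·tan27.4° = 4.4 + 37.05·0.6743·0.5184 = 17.350 kPa
Denominator = 37.05·sin34.8°·cos34.8° = 37.05·0.5707·0.8211 = 17.363 kPa
FS = 17.350 / 17.363 = 0.999

FS = 1.00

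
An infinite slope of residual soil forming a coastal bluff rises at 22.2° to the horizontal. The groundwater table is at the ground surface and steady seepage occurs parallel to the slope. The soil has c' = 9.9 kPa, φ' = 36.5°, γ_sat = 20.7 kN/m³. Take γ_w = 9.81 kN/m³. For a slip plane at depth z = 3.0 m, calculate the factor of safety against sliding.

With seepage parallel to the slope and the water table at the surface, the effective normal stress on the slip plane uses the buoyant unit weight γ' = γ_sat − γ_w while the driving shear stress uses γ_sat:
FS = [c' + γ' z cos²β tanφ'] / [γ_sat z sinβ cosβ]
γ' = 20.7 − 9.81 = 10.89 kN/m³
Numerator = 9.9 + 10.89·3.0·cos²22.2°·tan36.5° = 9.9 + 10.89·3.0·0.8572·0.7400 = 30.623 kPa
Denominator = 20.7·3.0·sin22.2°·cos22.2° = 20.7·3.0·0.3778·0.9259 = 21.725 kPa
FS = 30.623 / 21.725 = 1.410

FS = 1.41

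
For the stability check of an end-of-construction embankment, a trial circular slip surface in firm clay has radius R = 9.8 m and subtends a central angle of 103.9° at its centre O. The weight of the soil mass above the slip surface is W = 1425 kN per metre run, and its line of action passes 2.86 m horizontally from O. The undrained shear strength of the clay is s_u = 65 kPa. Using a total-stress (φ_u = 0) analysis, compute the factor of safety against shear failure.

FS = 2.78

Taking moments about the centre O, the resisting moment is provided by the undrained shear strength acting along the arc:
Arc length L_a = R·θ = 9.8·(103.9°·π/180) = 9.8·1.8134 = 17.77 m
M_R = s_u·L_a·R = 65·17.77·9.8 = 11320.3 kN·m/m
M_D = W·d = 1425·2.86 = 4075.5 kN·m/m
FS = M_R / M_D = 11320.3 / 4075.5 = 2.778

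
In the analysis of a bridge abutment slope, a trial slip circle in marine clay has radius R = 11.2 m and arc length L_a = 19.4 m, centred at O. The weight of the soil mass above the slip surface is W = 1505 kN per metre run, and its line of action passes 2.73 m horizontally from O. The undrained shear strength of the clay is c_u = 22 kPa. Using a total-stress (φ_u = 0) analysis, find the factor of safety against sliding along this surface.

FS = 1.16

Taking moments about the centre O, the resisting moment is provided by the undrained shear strength acting along the arc:
M_R = c_u·L_a·R = 22·19.40·11.2 = 4780.2 kN·m/m
M_D = W·d = 1505·2.73 = 4108.6 kN·m/m
FS = M_R / M_D = 4780.2 / 4108.6 = 1.163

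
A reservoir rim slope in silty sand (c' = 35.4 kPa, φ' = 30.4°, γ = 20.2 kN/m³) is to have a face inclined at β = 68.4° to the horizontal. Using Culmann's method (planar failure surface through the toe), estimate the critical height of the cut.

Culmann's analysis gives the critical failure plane at α_cr = (β + φ')/2 = (68.4 + 30.4)/2 = 49.4°, and the critical height
H_c = (4c'/γ) · sinβ cosφ' / [1 − cos(β − φ')]
    = (4·35.4/20.2) · sin68.4°·cos30.4° / [1 − cos(38.0°)]
    = 7.010 · 0.9298·0.8625 / [1 − 0.7880]
    = 7.010 · 0.8019 / 0.2120
    = 26.52 m

H_c = 26.52 m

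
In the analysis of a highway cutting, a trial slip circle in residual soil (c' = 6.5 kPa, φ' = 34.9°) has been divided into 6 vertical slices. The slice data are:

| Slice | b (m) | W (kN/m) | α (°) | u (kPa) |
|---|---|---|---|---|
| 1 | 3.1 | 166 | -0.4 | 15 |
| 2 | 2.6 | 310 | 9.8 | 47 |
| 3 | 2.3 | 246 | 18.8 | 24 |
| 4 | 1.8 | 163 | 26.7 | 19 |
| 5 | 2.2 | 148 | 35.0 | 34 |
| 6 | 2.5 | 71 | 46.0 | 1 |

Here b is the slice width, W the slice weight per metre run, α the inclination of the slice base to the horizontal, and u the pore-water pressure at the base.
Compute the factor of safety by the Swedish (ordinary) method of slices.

FS = 1.67

Ordinary method of slices: FS = Σ[c'·Δl_i + (W_i cosα_i − u_i·Δl_i)·tanφ'] / Σ W_i sinα_i, with Δl_i = b_i / cosα_i.
Slice 1: Δl = 3.1/cos(-0.4°) = 3.100 m; N'_1 = 166·cos(-0.4°) − 15·3.100 = 119.5; c'Δl = 20.15; W sinα = -1.2
Slice 2: Δl = 2.6/cos9.8° = 2.639 m; N'_2 = 310·cos9.8° − 47·2.639 = 181.5; c'Δl = 17.15; W sinα = 52.8
Slice 3: Δl = 2.3/cos18.8° = 2.430 m; N'_3 = 246·cos18.8° − 24·2.430 = 174.6; c'Δl = 15.79; W sinα = 79.3
Slice 4: Δl = 1.8/cos26.7° = 2.015 m; N'_4 = 163·cos26.7° − 19·2.015 = 107.3; c'Δl = 13.10; W sinα = 73.2
Slice 5: Δl = 2.2/cos35.0° = 2.686 m; N'_5 = 148·cos35.0° − 34·2.686 = 29.9; c'Δl = 17.46; W sinα = 84.9
Slice 6: Δl = 2.5/cos46.0° = 3.599 m; N'_6 = 71·cos46.0° − 1·3.599 = 45.7; c'Δl = 23.39; W sinα = 51.1
Σc'Δl = 107.0 kN/m; ΣN' = 658.5 kN/m; ΣW sinα = 340.1 kN/m
Resisting = 107.0 + 658.5·tan34.9° = 107.0 + 459.4 = 566.4 kN/m
FS = 566.4 / 340.1 = 1.666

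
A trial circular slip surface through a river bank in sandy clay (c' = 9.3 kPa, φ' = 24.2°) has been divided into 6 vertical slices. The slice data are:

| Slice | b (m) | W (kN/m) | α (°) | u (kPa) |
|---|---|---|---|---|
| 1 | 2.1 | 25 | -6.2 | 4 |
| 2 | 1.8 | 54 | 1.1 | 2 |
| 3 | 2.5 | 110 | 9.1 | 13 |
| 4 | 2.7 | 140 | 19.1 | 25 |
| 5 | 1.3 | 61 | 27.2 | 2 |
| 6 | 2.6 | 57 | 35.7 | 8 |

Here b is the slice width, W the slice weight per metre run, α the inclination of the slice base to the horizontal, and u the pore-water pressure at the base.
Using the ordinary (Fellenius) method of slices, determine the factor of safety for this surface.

FS = 2.07

Ordinary method of slices: FS = Σ[c'·Δl_i + (W_i cosα_i − u_i·Δl_i)·tanφ'] / Σ W_i sinα_i, with Δl_i = b_i / cosα_i.
Slice 1: Δl = 2.1/cos(-6.2°) = 2.112 m; N'_1 = 25·cos(-6.2°) − 4·2.112 = 16.4; c'Δl = 19.64; W sinα = -2.7
Slice 2: Δl = 1.8/cos1.1° = 1.800 m; N'_2 = 54·cos1.1° − 2·1.800 = 50.4; c'Δl = 16.74; W sinα = 1.0
Slice 3: Δl = 2.5/cos9.1° = 2.532 m; N'_3 = 110·cos9.1° − 13·2.532 = 75.7; c'Δl = 23.55; W sinα = 17.4
Slice 4: Δl = 2.7/cos19.1° = 2.857 m; N'_4 = 140·cos19.1° − 25·2.857 = 60.9; c'Δl = 26.57; W sinα = 45.8
Slice 5: Δl = 1.3/cos27.2° = 1.462 m; N'_5 = 61·cos27.2° − 2·1.462 = 51.3; c'Δl = 13.59; W sinα = 27.9
Slice 6: Δl = 2.6/cos35.7° = 3.202 m; N'_6 = 57·cos35.7° − 8·3.202 = 20.7; c'Δl = 29.78; W sinα = 33.3
Σc'Δl = 129.9 kN/m; ΣN' = 275.4 kN/m; ΣW sinα = 122.7 kN/m
Resisting = 129.9 + 275.4·tan24.2° = 129.9 + 123.8 = 253.6 kN/m
FS = 253.6 / 122.7 = 2.067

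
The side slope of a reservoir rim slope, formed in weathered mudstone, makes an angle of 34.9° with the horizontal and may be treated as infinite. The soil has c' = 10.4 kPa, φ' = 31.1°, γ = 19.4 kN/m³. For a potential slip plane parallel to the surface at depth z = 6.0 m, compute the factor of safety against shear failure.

For an infinite slope with a slip plane parallel to the surface (no pore pressure): FS = [c' + γz cos²β tanφ'] / [γz sinβ cosβ].
γz = 19.4·6.0 = 116.40 kN/m²
Numerator = 10.4 + 116.40·cos²34.9°·tan31.1° = 10.4 + 116.40·0.6726·0.6032 = 57.631 kPa
Denominator = 116.40·sin34.9°·cos34.9° = 116.40·0.5721·0.8202 = 54.620 kPa
FS = 57.631 / 54.620 = 1.055

FS = 1.06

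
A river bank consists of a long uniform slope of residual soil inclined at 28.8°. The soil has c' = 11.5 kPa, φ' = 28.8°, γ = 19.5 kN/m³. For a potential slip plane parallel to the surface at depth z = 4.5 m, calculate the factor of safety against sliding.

FS = 1.31

For an infinite slope with a slip plane parallel to the surface (no pore pressure): FS = [c' + γz cos²β tanφ'] / [γz sinβ cosβ].
γz = 19.5·4.5 = 87.75 kN/m²
Numerator = 11.5 + 87.75·cos²28.8°·tan28.8° = 11.5 + 87.75·0.7679·0.5498 = 48.545 kPa
Denominator = 87.75·sin28.8°·cos28.8° = 87.75·0.4818·0.8763 = 37.045 kPa
FS = 48.545 / 37.045 = 1.310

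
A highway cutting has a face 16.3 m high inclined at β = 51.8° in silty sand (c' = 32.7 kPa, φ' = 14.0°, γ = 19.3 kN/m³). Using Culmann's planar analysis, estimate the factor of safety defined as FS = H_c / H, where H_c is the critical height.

H_c = (4c'/γ) · sinβ cosφ' / [1 − cos(β − φ')]
    = (4·32.7/19.3) · sin51.8°·cos14.0° / [1 − cos37.8°]
    = 6.777 · 0.7625 / 0.2098 = 24.63 m
FS = H_c / H = 24.63 / 16.3 = 1.511

FS = 1.51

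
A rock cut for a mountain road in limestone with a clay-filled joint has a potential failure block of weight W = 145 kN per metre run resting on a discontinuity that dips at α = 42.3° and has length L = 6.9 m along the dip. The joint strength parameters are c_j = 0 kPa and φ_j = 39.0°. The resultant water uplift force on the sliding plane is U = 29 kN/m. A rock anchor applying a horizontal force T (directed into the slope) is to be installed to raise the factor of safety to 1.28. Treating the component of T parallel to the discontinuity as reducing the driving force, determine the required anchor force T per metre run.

T = 41 kN/m

Resolving forces along and normal to the sliding plane, with the horizontal anchor force T adding T·sinα to the effective normal force and T·cosα acting up the plane against the driving force:
FS = [c_jL + (W cosα − U + T sinα) tanφ_j] / [W sinα − T cosα]
Without the anchor: N' = 78.2 kN/m, driving T_d = 97.6 kN/m, resisting R = 0·6.9 + 78.2·tan39.0° = 63.4 kN/m, FS = 0.65.
Setting FS = 1.28 and solving for T:
1.28·(97.6 − T cos42.3°) = 63.4 + T sin42.3°·tan39.0°
T·(sin42.3°·tan39.0° + 1.28·cos42.3°) = 1.28·97.6 − 63.4
T·(0.6730·0.8098 + 1.28·0.7396) = 124.9 − 63.4 = 61.5
T·1.4917 = 61.5
T = 41.3 kN/m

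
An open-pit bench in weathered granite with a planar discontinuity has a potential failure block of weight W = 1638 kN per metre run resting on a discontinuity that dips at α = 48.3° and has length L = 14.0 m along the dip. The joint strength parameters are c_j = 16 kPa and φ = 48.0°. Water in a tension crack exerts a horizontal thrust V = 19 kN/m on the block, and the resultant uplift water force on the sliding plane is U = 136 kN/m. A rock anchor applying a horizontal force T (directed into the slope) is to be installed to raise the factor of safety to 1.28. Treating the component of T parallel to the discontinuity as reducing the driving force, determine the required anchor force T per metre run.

T = 187 kN/m

Resolving forces along and normal to the sliding plane, with the horizontal anchor force T adding T·sinα to the effective normal force and T·cosα acting up the plane against the driving force:
FS = [c_jL + (W cosα − U − V sinα + T sinα) tanφ] / [W sinα + V cosα − T cosα]
Without the anchor: N' = 939.5 kN/m, driving T_d = 1235.6 kN/m, resisting R = 16·14.0 + 939.5·tan48.0° = 1267.4 kN/m, FS = 1.03.
Setting FS = 1.28 and solving for T:
1.28·(1235.6 − T cos48.3°) = 1267.4 + T sin48.3°·tan48.0°
T·(sin48.3°·tan48.0° + 1.28·cos48.3°) = 1.28·1235.6 − 1267.4
T·(0.7466·1.1106 + 1.28·0.6652) = 1581.6 − 1267.4 = 314.2
T·1.6807 = 314.2
T = 187.0 kN/m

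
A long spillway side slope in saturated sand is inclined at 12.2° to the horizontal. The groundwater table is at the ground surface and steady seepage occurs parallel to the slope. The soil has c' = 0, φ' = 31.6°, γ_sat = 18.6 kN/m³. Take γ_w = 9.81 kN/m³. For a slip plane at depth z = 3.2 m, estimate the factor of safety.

FS = 1.34

With seepage parallel to the slope and the water table at the surface, the effective normal stress on the slip plane uses the buoyant unit weight γ' = γ_sat − γ_w while the driving shear stress uses γ_sat:
FS = [c' + γ' z cos²β tanφ'] / [γ_sat z sinβ cosβ]
(For c' = 0 this reduces to FS = (γ'/γ_sat)·tanφ'/tanβ.)
γ' = 18.6 − 9.81 = 8.79 kN/m³
Numerator = 0.0 + 8.79·3.2·cos²12.2°·tan31.6° = 0.0 + 8.79·3.2·0.9553·0.6152 = 16.532 kPa
Denominator = 18.6·3.2·sin12.2°·cos12.2° = 18.6·3.2·0.2113·0.9774 = 12.294 kPa
FS = 16.532 / 12.294 = 1.345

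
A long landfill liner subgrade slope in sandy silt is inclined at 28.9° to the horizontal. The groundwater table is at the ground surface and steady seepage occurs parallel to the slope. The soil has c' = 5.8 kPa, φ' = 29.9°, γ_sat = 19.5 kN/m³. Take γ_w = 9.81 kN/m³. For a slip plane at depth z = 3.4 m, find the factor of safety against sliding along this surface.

FS = 0.72

With seepage parallel to the slope and the water table at the surface, the effective normal stress on the slip plane uses the buoyant unit weight γ' = γ_sat − γ_w while the driving shear stress uses γ_sat:
FS = [c' + γ' z cos²β tanφ'] / [γ_sat z sinβ cosβ]
γ' = 19.5 − 9.81 = 9.69 kN/m³
Numerator = 5.8 + 9.69·3.4·cos²28.9°·tan29.9° = 5.8 + 9.69·3.4·0.7664·0.5750 = 20.320 kPa
Denominator = 19.5·3.4·sin28.9°·cos28.9° = 19.5·3.4·0.4833·0.8755 = 28.051 kPa
FS = 20.320 / 28.051 = 0.724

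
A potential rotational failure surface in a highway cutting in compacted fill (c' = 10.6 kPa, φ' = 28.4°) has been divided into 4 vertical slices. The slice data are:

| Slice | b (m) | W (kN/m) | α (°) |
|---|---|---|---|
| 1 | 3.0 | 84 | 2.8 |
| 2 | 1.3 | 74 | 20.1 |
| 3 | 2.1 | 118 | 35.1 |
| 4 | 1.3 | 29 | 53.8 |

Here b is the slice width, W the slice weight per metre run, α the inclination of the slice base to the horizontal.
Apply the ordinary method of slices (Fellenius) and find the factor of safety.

Ordinary method of slices: FS = Σ[c'·Δl_i + (W_i cosα_i)·tanφ'] / Σ W_i sinα_i, with Δl_i = b_i / cosα_i.
Slice 1: Δl = 3.0/cos2.8° = 3.004 m; N'_1 = 84·cos2.8° = 83.9; c'Δl = 31.84; W sinα = 4.1
Slice 2: Δl = 1.3/cos20.1° = 1.384 m; N'_2 = 74·cos20.1° = 69.5; c'Δl = 14.67; W sinα = 25.4
Slice 3: Δl = 2.1/cos35.1° = 2.567 m; N'_3 = 118·cos35.1° = 96.5; c'Δl = 27.21; W sinα = 67.9
Slice 4: Δl = 1.3/cos53.8° = 2.201 m; N'_4 = 29·cos53.8° = 17.1; c'Δl = 23.33; W sinα = 23.4
Σc'Δl = 97.1 kN/m; ΣN' = 267.1 kN/m; ΣW sinα = 120.8 kN/m
Resisting = 97.1 + 267.1·tan28.4° = 97.1 + 144.4 = 241.5 kN/m
FS = 241.5 / 120.8 = 1.999

FS = 2.00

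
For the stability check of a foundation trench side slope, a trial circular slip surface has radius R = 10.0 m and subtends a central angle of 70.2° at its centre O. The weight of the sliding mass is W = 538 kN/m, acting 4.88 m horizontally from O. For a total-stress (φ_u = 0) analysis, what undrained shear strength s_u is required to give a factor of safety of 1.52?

s_u = 32.6 kPa

FS = s_u·L_a·R / (W·d), so s_u = FS·W·d / (L_a·R).
Arc length L_a = R·θ = 10.0·(70.2°·π/180) = 10.0·1.2252 = 12.25 m
s_u = 1.52·538·4.88 / (12.25·10.0) = 3990.7 / 122.52 = 32.57 kPa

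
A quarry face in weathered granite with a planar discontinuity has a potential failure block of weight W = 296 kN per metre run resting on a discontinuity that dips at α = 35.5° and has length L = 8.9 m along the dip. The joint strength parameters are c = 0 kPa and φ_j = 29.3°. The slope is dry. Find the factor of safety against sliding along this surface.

FS = 0.79

Resolving the block weight along and normal to the plane and applying the Mohr–Coulomb strength on the joint:
N' = W cosα = 296·cos35.5° = 241.0 kN/m
Driving force T = W sinα = 296·sin35.5° = 171.9 kN/m
Resisting force R = c·L + N'·tanφ_j = 0·8.9 + 241.0·tan29.3° = 0.0 + 135.2 = 135.2 kN/m
FS = R / T = 135.2 / 171.9 = 0.787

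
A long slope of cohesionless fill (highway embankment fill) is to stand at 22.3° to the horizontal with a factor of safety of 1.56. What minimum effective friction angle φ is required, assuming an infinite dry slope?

FS = tanφ/tanβ ⇒ tanφ = FS · tanβ = 1.56 · tan22.3° = 0.6398
φ = arctan(0.6398) = 32.61°

φ = 32.6°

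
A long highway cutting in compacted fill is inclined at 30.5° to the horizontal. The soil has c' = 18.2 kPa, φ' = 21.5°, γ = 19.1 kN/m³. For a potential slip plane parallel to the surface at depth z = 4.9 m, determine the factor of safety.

For an infinite slope with a slip plane parallel to the surface (no pore pressure): FS = [c' + γz cos²β tanφ'] / [γz sinβ cosβ].
γz = 19.1·4.9 = 93.59 kN/m²
Numerator = 18.2 + 93.59·cos²30.5°·tan21.5° = 18.2 + 93.59·0.7424·0.3939 = 45.570 kPa
Denominator = 93.59·sin30.5°·cos30.5° = 93.59·0.5075·0.8616 = 40.928 kPa
FS = 45.570 / 40.928 = 1.113

FS = 1.11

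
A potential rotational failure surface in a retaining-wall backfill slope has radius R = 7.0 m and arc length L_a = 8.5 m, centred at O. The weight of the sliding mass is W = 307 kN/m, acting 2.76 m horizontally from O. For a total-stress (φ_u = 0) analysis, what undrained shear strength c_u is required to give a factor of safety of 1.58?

FS = c_u·L_a·R / (W·d), so c_u = FS·W·d / (L_a·R).
c_u = 1.58·307·2.76 / (8.50·7.0) = 1338.8 / 59.50 = 22.50 kPa

c_u = 22.5 kPa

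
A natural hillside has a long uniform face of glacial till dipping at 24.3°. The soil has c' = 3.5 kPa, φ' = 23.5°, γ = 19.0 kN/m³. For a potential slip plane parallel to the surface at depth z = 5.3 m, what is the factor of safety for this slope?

For an infinite slope with a slip plane parallel to the surface (no pore pressure): FS = [c' + γz cos²β tanφ'] / [γz sinβ cosβ].
γz = 19.0·5.3 = 100.70 kN/m²
Numerator = 3.5 + 100.70·cos²24.3°·tan23.5° = 3.5 + 100.70·0.8307·0.4348 = 39.871 kPa
Denominator = 100.70·sin24.3°·cos24.3° = 100.70·0.4115·0.9114 = 37.768 kPa
FS = 39.871 / 37.768 = 1.056

FS = 1.06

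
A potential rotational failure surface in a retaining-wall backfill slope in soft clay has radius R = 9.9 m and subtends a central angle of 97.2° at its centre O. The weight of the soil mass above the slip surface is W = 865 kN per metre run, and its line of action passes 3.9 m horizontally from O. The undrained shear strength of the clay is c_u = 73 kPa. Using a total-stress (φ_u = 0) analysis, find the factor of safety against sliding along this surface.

Taking moments about the centre O, the resisting moment is provided by the undrained shear strength acting along the arc:
Arc length L_a = R·θ = 9.9·(97.2°·π/180) = 9.9·1.6965 = 16.79 m
M_R = c_u·L_a·R = 73·16.79·9.9 = 12137.7 kN·m/m
M_D = W·d = 865·3.9 = 3373.5 kN·m/m
FS = M_R / M_D = 12137.7 / 3373.5 = 3.598

FS = 3.60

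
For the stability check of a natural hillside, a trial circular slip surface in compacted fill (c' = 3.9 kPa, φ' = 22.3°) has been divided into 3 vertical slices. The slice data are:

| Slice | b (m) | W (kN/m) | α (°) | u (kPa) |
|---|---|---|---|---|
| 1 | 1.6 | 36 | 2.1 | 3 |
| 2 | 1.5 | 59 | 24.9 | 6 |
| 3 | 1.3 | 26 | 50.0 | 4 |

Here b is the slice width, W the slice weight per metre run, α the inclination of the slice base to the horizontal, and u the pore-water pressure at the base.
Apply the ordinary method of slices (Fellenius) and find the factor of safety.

Ordinary method of slices: FS = Σ[c'·Δl_i + (W_i cosα_i − u_i·Δl_i)·tanφ'] / Σ W_i sinα_i, with Δl_i = b_i / cosα_i.
Slice 1: Δl = 1.6/cos2.1° = 1.601 m; N'_1 = 36·cos2.1° − 3·1.601 = 31.2; c'Δl = 6.24; W sinα = 1.3
Slice 2: Δl = 1.5/cos24.9° = 1.654 m; N'_2 = 59·cos24.9° − 6·1.654 = 43.6; c'Δl = 6.45; W sinα = 24.8
Slice 3: Δl = 1.3/cos50.0° = 2.022 m; N'_3 = 26·cos50.0° − 4·2.022 = 8.6; c'Δl = 7.89; W sinα = 19.9
Σc'Δl = 20.6 kN/m; ΣN' = 83.4 kN/m; ΣW sinα = 46.1 kN/m
Resisting = 20.6 + 83.4·tan22.3° = 20.6 + 34.2 = 54.8 kN/m
FS = 54.8 / 46.1 = 1.189

FS = 1.19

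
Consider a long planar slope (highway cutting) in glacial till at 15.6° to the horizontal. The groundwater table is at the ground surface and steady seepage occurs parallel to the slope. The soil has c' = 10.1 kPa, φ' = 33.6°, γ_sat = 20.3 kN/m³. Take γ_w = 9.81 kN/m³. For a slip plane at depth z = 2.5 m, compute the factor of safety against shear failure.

FS = 2.00

With seepage parallel to the slope and the water table at the surface, the effective normal stress on the slip plane uses the buoyant unit weight γ' = γ_sat − γ_w while the driving shear stress uses γ_sat:
FS = [c' + γ' z cos²β tanφ'] / [γ_sat z sinβ cosβ]
γ' = 20.3 − 9.81 = 10.49 kN/m³
Numerator = 10.1 + 10.49·2.5·cos²15.6°·tan33.6° = 10.1 + 10.49·2.5·0.9277·0.6644 = 26.264 kPa
Denominator = 20.3·2.5·sin15.6°·cos15.6° = 20.3·2.5·0.2689·0.9632 = 13.145 kPa
FS = 26.264 / 13.145 = 1.998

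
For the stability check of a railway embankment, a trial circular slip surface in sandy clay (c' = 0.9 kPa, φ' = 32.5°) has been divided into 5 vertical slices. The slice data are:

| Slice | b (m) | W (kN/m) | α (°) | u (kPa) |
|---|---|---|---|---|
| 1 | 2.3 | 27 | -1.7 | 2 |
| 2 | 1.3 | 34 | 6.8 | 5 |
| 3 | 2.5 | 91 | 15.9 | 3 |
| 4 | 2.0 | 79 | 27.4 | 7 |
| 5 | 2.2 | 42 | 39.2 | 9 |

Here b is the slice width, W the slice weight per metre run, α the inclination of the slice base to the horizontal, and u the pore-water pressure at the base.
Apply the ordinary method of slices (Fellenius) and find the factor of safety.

Ordinary method of slices: FS = Σ[c'·Δl_i + (W_i cosα_i − u_i·Δl_i)·tanφ'] / Σ W_i sinα_i, with Δl_i = b_i / cosα_i.
Slice 1: Δl = 2.3/cos(-1.7°) = 2.301 m; N'_1 = 27·cos(-1.7°) − 2·2.301 = 22.4; c'Δl = 2.07; W sinα = -0.8
Slice 2: Δl = 1.3/cos6.8° = 1.309 m; N'_2 = 34·cos6.8° − 5·1.309 = 27.2; c'Δl = 1.18; W sinα = 4.0
Slice 3: Δl = 2.5/cos15.9° = 2.599 m; N'_3 = 91·cos15.9° − 3·2.599 = 79.7; c'Δl = 2.34; W sinα = 24.9
Slice 4: Δl = 2.0/cos27.4° = 2.253 m; N'_4 = 79·cos27.4° − 7·2.253 = 54.4; c'Δl = 2.03; W sinα = 36.4
Slice 5: Δl = 2.2/cos39.2° = 2.839 m; N'_5 = 42·cos39.2° − 9·2.839 = 7.0; c'Δl = 2.56; W sinα = 26.5
Σc'Δl = 10.2 kN/m; ΣN' = 190.7 kN/m; ΣW sinα = 91.1 kN/m
Resisting = 10.2 + 190.7·tan32.5° = 10.2 + 121.5 = 131.7 kN/m
FS = 131.7 / 91.1 = 1.446

FS = 1.45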